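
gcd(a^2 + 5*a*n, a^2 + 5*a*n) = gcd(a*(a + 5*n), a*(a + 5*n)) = a^2 + 5*a*n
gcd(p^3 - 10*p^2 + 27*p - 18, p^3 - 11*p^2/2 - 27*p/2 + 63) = p^2 - 9*p + 18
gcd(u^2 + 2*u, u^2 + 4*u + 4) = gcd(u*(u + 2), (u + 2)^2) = u + 2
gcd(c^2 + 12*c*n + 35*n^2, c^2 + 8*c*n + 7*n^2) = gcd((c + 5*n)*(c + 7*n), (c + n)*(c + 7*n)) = c + 7*n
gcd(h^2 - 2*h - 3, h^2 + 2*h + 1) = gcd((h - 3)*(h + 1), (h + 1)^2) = h + 1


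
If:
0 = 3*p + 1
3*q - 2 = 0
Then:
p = -1/3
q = 2/3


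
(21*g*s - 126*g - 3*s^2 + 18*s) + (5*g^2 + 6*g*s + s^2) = 5*g^2 + 27*g*s - 126*g - 2*s^2 + 18*s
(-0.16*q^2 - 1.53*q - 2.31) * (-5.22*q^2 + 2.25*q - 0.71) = 0.8352*q^4 + 7.6266*q^3 + 8.7293*q^2 - 4.1112*q + 1.6401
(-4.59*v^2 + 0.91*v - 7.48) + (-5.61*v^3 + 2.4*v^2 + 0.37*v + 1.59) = -5.61*v^3 - 2.19*v^2 + 1.28*v - 5.89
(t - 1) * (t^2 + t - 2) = t^3 - 3*t + 2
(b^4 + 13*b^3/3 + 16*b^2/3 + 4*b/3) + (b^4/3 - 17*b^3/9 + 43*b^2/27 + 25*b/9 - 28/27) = 4*b^4/3 + 22*b^3/9 + 187*b^2/27 + 37*b/9 - 28/27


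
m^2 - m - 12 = (m - 4)*(m + 3)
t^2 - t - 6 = (t - 3)*(t + 2)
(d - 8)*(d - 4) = d^2 - 12*d + 32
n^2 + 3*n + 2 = (n + 1)*(n + 2)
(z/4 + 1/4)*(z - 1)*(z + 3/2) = z^3/4 + 3*z^2/8 - z/4 - 3/8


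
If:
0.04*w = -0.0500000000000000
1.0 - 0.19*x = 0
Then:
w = -1.25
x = 5.26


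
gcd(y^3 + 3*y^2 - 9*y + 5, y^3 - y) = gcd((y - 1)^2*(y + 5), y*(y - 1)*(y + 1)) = y - 1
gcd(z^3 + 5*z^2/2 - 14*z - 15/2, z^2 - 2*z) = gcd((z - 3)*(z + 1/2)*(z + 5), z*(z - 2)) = 1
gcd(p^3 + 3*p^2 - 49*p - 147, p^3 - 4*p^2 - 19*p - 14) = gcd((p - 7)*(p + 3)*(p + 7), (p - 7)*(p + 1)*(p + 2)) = p - 7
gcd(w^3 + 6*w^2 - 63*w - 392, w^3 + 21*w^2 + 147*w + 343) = w^2 + 14*w + 49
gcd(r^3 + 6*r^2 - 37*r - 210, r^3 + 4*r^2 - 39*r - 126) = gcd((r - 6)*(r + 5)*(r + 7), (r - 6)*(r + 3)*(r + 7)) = r^2 + r - 42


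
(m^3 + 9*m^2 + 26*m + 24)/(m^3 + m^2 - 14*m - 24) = (m + 4)/(m - 4)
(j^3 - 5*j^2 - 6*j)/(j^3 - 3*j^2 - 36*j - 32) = j*(j - 6)/(j^2 - 4*j - 32)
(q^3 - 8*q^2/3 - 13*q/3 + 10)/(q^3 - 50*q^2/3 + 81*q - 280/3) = (q^2 - q - 6)/(q^2 - 15*q + 56)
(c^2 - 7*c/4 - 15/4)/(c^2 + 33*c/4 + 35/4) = (c - 3)/(c + 7)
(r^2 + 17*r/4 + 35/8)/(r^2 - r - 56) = (r^2 + 17*r/4 + 35/8)/(r^2 - r - 56)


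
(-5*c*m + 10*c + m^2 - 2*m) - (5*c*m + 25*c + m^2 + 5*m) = -10*c*m - 15*c - 7*m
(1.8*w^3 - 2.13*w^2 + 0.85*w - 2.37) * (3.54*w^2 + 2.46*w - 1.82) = 6.372*w^5 - 3.1122*w^4 - 5.5068*w^3 - 2.4222*w^2 - 7.3772*w + 4.3134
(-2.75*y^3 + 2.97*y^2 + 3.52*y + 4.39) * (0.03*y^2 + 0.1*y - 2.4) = -0.0825*y^5 - 0.1859*y^4 + 7.0026*y^3 - 6.6443*y^2 - 8.009*y - 10.536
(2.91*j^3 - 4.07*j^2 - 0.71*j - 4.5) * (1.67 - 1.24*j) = -3.6084*j^4 + 9.9065*j^3 - 5.9165*j^2 + 4.3943*j - 7.515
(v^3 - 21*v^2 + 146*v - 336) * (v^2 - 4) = v^5 - 21*v^4 + 142*v^3 - 252*v^2 - 584*v + 1344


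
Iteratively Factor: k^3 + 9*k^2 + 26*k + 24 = (k + 2)*(k^2 + 7*k + 12) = (k + 2)*(k + 3)*(k + 4)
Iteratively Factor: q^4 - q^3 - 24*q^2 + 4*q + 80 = (q + 4)*(q^3 - 5*q^2 - 4*q + 20) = (q - 2)*(q + 4)*(q^2 - 3*q - 10) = (q - 5)*(q - 2)*(q + 4)*(q + 2)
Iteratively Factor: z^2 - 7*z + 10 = (z - 5)*(z - 2)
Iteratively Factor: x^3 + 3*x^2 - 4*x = (x + 4)*(x^2 - x) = x*(x + 4)*(x - 1)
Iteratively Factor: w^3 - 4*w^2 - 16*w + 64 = (w - 4)*(w^2 - 16) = (w - 4)*(w + 4)*(w - 4)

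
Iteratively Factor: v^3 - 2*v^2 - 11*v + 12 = (v - 1)*(v^2 - v - 12) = (v - 1)*(v + 3)*(v - 4)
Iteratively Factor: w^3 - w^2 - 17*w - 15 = (w - 5)*(w^2 + 4*w + 3) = (w - 5)*(w + 3)*(w + 1)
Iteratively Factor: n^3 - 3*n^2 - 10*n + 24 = (n + 3)*(n^2 - 6*n + 8) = (n - 2)*(n + 3)*(n - 4)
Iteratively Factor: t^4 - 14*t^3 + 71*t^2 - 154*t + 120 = (t - 3)*(t^3 - 11*t^2 + 38*t - 40) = (t - 3)*(t - 2)*(t^2 - 9*t + 20) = (t - 4)*(t - 3)*(t - 2)*(t - 5)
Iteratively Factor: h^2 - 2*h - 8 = (h - 4)*(h + 2)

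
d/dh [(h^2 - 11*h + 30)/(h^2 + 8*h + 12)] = (19*h^2 - 36*h - 372)/(h^4 + 16*h^3 + 88*h^2 + 192*h + 144)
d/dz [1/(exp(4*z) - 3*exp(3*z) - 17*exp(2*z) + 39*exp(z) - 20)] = (-4*exp(3*z) + 9*exp(2*z) + 34*exp(z) - 39)*exp(z)/(-exp(4*z) + 3*exp(3*z) + 17*exp(2*z) - 39*exp(z) + 20)^2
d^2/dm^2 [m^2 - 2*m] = 2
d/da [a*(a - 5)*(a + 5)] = 3*a^2 - 25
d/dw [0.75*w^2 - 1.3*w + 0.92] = 1.5*w - 1.3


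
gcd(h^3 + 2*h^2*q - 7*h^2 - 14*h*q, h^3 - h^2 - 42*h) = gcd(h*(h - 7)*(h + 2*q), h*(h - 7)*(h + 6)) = h^2 - 7*h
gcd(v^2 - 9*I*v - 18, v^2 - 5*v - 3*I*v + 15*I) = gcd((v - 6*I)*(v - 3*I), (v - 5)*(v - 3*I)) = v - 3*I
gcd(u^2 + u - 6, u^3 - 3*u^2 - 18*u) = u + 3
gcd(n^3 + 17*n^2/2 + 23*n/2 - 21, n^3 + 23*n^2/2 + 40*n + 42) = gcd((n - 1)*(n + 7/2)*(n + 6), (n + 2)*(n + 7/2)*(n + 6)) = n^2 + 19*n/2 + 21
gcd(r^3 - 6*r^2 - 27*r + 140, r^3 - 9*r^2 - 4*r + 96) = r - 4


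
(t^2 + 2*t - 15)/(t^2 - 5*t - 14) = (-t^2 - 2*t + 15)/(-t^2 + 5*t + 14)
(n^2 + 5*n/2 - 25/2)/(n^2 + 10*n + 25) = (n - 5/2)/(n + 5)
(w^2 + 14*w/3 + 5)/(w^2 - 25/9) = 3*(w + 3)/(3*w - 5)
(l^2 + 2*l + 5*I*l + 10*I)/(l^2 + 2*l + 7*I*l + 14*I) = (l + 5*I)/(l + 7*I)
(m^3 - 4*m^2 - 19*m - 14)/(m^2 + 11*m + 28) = (m^3 - 4*m^2 - 19*m - 14)/(m^2 + 11*m + 28)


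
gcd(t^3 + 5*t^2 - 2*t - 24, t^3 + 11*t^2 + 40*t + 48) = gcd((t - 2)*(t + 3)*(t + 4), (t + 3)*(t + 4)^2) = t^2 + 7*t + 12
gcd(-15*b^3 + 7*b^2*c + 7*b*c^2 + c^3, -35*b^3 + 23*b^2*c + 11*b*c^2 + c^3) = 5*b^2 - 4*b*c - c^2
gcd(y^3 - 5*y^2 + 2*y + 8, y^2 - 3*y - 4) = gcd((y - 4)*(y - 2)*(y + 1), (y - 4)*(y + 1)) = y^2 - 3*y - 4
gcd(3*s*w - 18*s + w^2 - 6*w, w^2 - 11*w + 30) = w - 6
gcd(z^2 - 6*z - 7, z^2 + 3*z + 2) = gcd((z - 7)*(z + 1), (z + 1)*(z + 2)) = z + 1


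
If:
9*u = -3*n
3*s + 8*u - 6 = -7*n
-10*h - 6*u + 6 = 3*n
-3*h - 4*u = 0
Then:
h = 24/49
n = 54/49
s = 20/49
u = -18/49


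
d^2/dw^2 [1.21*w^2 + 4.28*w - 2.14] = 2.42000000000000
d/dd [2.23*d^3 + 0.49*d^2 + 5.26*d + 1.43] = 6.69*d^2 + 0.98*d + 5.26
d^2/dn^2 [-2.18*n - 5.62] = 0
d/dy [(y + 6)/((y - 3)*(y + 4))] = (-y^2 - 12*y - 18)/(y^4 + 2*y^3 - 23*y^2 - 24*y + 144)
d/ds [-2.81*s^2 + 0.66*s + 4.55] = 0.66 - 5.62*s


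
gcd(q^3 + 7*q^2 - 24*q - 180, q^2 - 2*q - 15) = q - 5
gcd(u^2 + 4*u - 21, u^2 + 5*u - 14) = u + 7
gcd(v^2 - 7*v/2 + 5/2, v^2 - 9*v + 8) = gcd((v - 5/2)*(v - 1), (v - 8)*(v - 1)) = v - 1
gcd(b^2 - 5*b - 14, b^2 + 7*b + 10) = b + 2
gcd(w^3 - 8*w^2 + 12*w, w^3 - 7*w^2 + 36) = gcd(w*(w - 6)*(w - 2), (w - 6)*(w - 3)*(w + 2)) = w - 6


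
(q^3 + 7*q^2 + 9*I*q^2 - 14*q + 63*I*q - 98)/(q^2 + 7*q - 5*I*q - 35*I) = (q^2 + 9*I*q - 14)/(q - 5*I)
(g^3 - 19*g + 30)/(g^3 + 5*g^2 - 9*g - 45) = (g - 2)/(g + 3)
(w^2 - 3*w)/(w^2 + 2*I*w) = (w - 3)/(w + 2*I)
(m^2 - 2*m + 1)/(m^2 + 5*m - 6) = (m - 1)/(m + 6)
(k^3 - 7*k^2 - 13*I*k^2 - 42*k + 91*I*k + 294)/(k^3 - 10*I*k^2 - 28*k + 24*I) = (k^2 - 7*k*(1 + I) + 49*I)/(k^2 - 4*I*k - 4)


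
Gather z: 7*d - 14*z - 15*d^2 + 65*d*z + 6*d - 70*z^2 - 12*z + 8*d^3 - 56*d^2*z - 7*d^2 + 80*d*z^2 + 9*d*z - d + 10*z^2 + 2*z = 8*d^3 - 22*d^2 + 12*d + z^2*(80*d - 60) + z*(-56*d^2 + 74*d - 24)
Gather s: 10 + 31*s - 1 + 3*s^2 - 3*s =3*s^2 + 28*s + 9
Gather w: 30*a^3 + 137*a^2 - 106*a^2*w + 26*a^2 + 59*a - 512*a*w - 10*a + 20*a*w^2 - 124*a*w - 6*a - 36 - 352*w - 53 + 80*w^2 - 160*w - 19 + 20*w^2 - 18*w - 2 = 30*a^3 + 163*a^2 + 43*a + w^2*(20*a + 100) + w*(-106*a^2 - 636*a - 530) - 110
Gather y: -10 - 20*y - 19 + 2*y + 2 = -18*y - 27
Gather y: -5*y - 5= -5*y - 5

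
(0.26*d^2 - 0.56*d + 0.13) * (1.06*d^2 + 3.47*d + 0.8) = 0.2756*d^4 + 0.3086*d^3 - 1.5974*d^2 + 0.00309999999999999*d + 0.104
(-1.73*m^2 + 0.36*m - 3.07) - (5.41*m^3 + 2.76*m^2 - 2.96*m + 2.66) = -5.41*m^3 - 4.49*m^2 + 3.32*m - 5.73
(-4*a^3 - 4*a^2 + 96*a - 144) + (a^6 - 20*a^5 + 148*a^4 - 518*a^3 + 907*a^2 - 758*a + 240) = a^6 - 20*a^5 + 148*a^4 - 522*a^3 + 903*a^2 - 662*a + 96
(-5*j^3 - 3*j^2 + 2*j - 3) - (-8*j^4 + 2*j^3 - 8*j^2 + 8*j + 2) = 8*j^4 - 7*j^3 + 5*j^2 - 6*j - 5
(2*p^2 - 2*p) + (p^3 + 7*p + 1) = p^3 + 2*p^2 + 5*p + 1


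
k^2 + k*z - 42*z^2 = (k - 6*z)*(k + 7*z)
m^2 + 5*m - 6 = (m - 1)*(m + 6)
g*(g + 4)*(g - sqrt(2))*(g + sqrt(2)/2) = g^4 - sqrt(2)*g^3/2 + 4*g^3 - 2*sqrt(2)*g^2 - g^2 - 4*g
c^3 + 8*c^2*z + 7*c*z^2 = c*(c + z)*(c + 7*z)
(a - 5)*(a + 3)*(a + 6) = a^3 + 4*a^2 - 27*a - 90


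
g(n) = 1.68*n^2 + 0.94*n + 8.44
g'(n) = 3.36*n + 0.94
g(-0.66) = 8.55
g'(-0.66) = -1.28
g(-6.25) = 68.19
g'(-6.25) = -20.06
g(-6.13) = 65.81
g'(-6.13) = -19.66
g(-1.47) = 10.69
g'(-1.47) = -4.00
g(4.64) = 48.97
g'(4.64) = 16.53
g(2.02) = 17.19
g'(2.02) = 7.73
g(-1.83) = 12.35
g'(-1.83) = -5.21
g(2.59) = 22.14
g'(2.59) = 9.64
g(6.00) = 74.56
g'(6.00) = 21.10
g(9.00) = 152.98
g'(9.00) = 31.18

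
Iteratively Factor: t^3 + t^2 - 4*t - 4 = (t + 1)*(t^2 - 4) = (t + 1)*(t + 2)*(t - 2)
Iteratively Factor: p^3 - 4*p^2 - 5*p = (p + 1)*(p^2 - 5*p) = (p - 5)*(p + 1)*(p)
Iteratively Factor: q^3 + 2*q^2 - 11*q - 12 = (q + 4)*(q^2 - 2*q - 3) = (q - 3)*(q + 4)*(q + 1)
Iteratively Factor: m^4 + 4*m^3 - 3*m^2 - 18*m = (m + 3)*(m^3 + m^2 - 6*m) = (m + 3)^2*(m^2 - 2*m) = m*(m + 3)^2*(m - 2)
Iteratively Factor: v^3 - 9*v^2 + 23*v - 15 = (v - 5)*(v^2 - 4*v + 3) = (v - 5)*(v - 3)*(v - 1)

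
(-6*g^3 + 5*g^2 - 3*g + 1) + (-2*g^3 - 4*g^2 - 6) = -8*g^3 + g^2 - 3*g - 5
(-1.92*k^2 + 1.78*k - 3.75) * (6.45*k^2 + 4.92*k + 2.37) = -12.384*k^4 + 2.0346*k^3 - 19.9803*k^2 - 14.2314*k - 8.8875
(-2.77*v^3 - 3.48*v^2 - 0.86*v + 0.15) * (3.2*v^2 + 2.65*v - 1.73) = -8.864*v^5 - 18.4765*v^4 - 7.1819*v^3 + 4.2214*v^2 + 1.8853*v - 0.2595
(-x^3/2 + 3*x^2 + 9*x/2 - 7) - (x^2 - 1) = -x^3/2 + 2*x^2 + 9*x/2 - 6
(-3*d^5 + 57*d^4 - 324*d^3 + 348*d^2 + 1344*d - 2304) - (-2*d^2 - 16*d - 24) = -3*d^5 + 57*d^4 - 324*d^3 + 350*d^2 + 1360*d - 2280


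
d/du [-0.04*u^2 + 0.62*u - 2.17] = 0.62 - 0.08*u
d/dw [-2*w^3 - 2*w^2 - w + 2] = -6*w^2 - 4*w - 1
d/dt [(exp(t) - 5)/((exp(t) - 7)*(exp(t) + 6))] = (-exp(2*t) + 10*exp(t) - 47)*exp(t)/(exp(4*t) - 2*exp(3*t) - 83*exp(2*t) + 84*exp(t) + 1764)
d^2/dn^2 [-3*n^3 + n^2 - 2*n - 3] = 2 - 18*n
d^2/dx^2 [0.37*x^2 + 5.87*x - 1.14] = 0.740000000000000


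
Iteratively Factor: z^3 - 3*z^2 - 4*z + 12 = (z - 3)*(z^2 - 4) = (z - 3)*(z + 2)*(z - 2)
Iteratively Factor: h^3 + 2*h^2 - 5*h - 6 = (h + 1)*(h^2 + h - 6) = (h - 2)*(h + 1)*(h + 3)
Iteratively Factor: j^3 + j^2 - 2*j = (j - 1)*(j^2 + 2*j) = j*(j - 1)*(j + 2)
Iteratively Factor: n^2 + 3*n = (n)*(n + 3)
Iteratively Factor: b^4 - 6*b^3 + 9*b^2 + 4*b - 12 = (b - 3)*(b^3 - 3*b^2 + 4) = (b - 3)*(b - 2)*(b^2 - b - 2) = (b - 3)*(b - 2)^2*(b + 1)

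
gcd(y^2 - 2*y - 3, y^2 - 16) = 1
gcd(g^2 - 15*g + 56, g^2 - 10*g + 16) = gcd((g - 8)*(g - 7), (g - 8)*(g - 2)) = g - 8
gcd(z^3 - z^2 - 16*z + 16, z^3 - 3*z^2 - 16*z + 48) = z^2 - 16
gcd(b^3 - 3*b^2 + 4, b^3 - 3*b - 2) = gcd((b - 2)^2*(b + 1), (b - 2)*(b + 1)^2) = b^2 - b - 2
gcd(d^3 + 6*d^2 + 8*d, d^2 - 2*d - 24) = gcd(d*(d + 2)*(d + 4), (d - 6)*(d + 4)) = d + 4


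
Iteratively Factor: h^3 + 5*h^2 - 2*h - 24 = (h + 4)*(h^2 + h - 6) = (h - 2)*(h + 4)*(h + 3)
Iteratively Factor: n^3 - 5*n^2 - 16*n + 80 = (n - 4)*(n^2 - n - 20) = (n - 5)*(n - 4)*(n + 4)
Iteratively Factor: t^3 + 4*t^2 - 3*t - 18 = (t + 3)*(t^2 + t - 6) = (t + 3)^2*(t - 2)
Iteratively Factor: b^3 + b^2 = (b)*(b^2 + b) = b*(b + 1)*(b)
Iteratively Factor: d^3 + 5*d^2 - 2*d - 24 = (d - 2)*(d^2 + 7*d + 12) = (d - 2)*(d + 3)*(d + 4)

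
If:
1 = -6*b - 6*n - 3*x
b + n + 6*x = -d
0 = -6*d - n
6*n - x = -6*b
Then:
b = 221/24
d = 37/24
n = -37/4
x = -1/4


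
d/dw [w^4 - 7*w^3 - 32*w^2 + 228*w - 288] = 4*w^3 - 21*w^2 - 64*w + 228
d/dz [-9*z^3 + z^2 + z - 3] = -27*z^2 + 2*z + 1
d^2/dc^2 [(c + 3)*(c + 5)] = 2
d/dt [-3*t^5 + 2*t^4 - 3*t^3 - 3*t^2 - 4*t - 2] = -15*t^4 + 8*t^3 - 9*t^2 - 6*t - 4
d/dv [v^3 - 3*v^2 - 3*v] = 3*v^2 - 6*v - 3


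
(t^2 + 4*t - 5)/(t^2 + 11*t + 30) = (t - 1)/(t + 6)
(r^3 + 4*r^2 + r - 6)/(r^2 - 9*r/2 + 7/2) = 2*(r^2 + 5*r + 6)/(2*r - 7)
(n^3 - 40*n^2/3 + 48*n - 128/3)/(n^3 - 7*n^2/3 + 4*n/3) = (n^2 - 12*n + 32)/(n*(n - 1))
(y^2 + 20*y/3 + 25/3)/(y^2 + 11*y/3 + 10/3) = (y + 5)/(y + 2)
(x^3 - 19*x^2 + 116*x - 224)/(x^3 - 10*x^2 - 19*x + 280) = (x - 4)/(x + 5)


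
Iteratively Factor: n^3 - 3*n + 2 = (n - 1)*(n^2 + n - 2) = (n - 1)*(n + 2)*(n - 1)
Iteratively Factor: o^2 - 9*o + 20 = (o - 5)*(o - 4)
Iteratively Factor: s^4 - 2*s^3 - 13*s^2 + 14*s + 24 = (s + 1)*(s^3 - 3*s^2 - 10*s + 24) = (s - 2)*(s + 1)*(s^2 - s - 12) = (s - 4)*(s - 2)*(s + 1)*(s + 3)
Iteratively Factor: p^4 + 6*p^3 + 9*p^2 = (p)*(p^3 + 6*p^2 + 9*p) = p*(p + 3)*(p^2 + 3*p) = p^2*(p + 3)*(p + 3)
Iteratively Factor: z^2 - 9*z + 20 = (z - 4)*(z - 5)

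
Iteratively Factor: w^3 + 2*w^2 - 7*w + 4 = (w - 1)*(w^2 + 3*w - 4) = (w - 1)*(w + 4)*(w - 1)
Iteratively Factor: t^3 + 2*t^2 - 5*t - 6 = (t + 1)*(t^2 + t - 6) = (t + 1)*(t + 3)*(t - 2)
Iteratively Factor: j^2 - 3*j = (j - 3)*(j)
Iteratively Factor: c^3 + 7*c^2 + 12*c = (c + 4)*(c^2 + 3*c) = (c + 3)*(c + 4)*(c)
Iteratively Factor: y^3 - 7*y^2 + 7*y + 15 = (y + 1)*(y^2 - 8*y + 15) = (y - 5)*(y + 1)*(y - 3)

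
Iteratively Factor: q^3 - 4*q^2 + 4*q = (q)*(q^2 - 4*q + 4) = q*(q - 2)*(q - 2)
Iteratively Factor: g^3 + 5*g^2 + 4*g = (g + 1)*(g^2 + 4*g) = g*(g + 1)*(g + 4)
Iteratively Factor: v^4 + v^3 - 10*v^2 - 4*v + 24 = (v - 2)*(v^3 + 3*v^2 - 4*v - 12) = (v - 2)*(v + 3)*(v^2 - 4) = (v - 2)^2*(v + 3)*(v + 2)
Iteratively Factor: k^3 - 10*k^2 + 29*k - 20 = (k - 4)*(k^2 - 6*k + 5) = (k - 5)*(k - 4)*(k - 1)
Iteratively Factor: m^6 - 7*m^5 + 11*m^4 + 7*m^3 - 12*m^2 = (m + 1)*(m^5 - 8*m^4 + 19*m^3 - 12*m^2) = m*(m + 1)*(m^4 - 8*m^3 + 19*m^2 - 12*m) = m*(m - 1)*(m + 1)*(m^3 - 7*m^2 + 12*m) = m*(m - 3)*(m - 1)*(m + 1)*(m^2 - 4*m) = m*(m - 4)*(m - 3)*(m - 1)*(m + 1)*(m)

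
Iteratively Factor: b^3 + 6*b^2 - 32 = (b + 4)*(b^2 + 2*b - 8) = (b - 2)*(b + 4)*(b + 4)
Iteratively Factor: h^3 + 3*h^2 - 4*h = (h + 4)*(h^2 - h) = h*(h + 4)*(h - 1)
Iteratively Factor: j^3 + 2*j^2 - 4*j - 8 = (j + 2)*(j^2 - 4) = (j + 2)^2*(j - 2)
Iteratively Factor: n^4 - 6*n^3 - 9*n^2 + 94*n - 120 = (n - 5)*(n^3 - n^2 - 14*n + 24) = (n - 5)*(n + 4)*(n^2 - 5*n + 6) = (n - 5)*(n - 2)*(n + 4)*(n - 3)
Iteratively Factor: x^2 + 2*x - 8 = (x - 2)*(x + 4)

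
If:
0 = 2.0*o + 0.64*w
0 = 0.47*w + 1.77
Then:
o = 1.21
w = -3.77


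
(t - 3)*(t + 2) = t^2 - t - 6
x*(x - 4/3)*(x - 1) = x^3 - 7*x^2/3 + 4*x/3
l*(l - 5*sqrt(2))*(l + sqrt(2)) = l^3 - 4*sqrt(2)*l^2 - 10*l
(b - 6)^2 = b^2 - 12*b + 36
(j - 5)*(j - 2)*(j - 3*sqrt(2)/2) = j^3 - 7*j^2 - 3*sqrt(2)*j^2/2 + 10*j + 21*sqrt(2)*j/2 - 15*sqrt(2)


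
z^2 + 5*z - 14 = (z - 2)*(z + 7)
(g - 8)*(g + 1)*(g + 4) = g^3 - 3*g^2 - 36*g - 32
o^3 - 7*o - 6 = (o - 3)*(o + 1)*(o + 2)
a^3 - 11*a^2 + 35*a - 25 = (a - 5)^2*(a - 1)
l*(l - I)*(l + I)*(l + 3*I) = l^4 + 3*I*l^3 + l^2 + 3*I*l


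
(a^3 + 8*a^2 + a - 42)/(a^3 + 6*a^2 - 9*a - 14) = (a + 3)/(a + 1)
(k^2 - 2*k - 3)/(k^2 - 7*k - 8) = (k - 3)/(k - 8)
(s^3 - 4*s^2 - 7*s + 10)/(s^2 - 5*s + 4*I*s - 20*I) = (s^2 + s - 2)/(s + 4*I)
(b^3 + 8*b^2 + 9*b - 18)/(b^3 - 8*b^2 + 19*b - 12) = (b^2 + 9*b + 18)/(b^2 - 7*b + 12)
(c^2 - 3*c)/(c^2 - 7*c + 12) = c/(c - 4)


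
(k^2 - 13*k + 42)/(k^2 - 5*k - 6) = (k - 7)/(k + 1)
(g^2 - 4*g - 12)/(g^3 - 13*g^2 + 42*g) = (g + 2)/(g*(g - 7))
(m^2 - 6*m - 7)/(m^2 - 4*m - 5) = (m - 7)/(m - 5)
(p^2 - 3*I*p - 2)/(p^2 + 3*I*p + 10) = (p - I)/(p + 5*I)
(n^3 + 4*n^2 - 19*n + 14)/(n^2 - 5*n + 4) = (n^2 + 5*n - 14)/(n - 4)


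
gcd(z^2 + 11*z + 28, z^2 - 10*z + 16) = 1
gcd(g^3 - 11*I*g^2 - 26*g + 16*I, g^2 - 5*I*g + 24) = g - 8*I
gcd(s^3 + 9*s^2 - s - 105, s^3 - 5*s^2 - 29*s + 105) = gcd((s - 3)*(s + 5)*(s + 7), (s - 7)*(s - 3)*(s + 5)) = s^2 + 2*s - 15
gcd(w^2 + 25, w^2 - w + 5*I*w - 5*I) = w + 5*I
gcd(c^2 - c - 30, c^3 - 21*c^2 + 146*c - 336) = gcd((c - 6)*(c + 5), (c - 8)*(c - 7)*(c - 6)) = c - 6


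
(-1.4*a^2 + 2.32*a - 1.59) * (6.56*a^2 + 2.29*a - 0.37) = -9.184*a^4 + 12.0132*a^3 - 4.5996*a^2 - 4.4995*a + 0.5883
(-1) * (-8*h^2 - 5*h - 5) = 8*h^2 + 5*h + 5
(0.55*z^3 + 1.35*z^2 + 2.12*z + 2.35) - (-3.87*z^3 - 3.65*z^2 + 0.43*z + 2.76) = 4.42*z^3 + 5.0*z^2 + 1.69*z - 0.41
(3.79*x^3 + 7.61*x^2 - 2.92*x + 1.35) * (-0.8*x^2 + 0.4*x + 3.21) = -3.032*x^5 - 4.572*x^4 + 17.5459*x^3 + 22.1801*x^2 - 8.8332*x + 4.3335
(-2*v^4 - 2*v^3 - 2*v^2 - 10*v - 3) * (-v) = 2*v^5 + 2*v^4 + 2*v^3 + 10*v^2 + 3*v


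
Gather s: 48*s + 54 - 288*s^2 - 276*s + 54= -288*s^2 - 228*s + 108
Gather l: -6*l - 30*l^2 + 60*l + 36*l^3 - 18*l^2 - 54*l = 36*l^3 - 48*l^2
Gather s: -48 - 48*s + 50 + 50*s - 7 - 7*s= -5*s - 5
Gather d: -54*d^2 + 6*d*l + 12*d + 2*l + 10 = -54*d^2 + d*(6*l + 12) + 2*l + 10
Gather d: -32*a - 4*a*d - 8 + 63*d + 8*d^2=-32*a + 8*d^2 + d*(63 - 4*a) - 8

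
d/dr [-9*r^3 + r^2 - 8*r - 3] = -27*r^2 + 2*r - 8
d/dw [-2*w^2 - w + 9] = -4*w - 1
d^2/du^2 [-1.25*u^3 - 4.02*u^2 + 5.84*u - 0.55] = -7.5*u - 8.04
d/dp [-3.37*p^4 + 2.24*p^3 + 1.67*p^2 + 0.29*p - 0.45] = -13.48*p^3 + 6.72*p^2 + 3.34*p + 0.29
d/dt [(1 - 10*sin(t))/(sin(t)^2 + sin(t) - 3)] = (10*sin(t)^2 - 2*sin(t) + 29)*cos(t)/(sin(t)^2 + sin(t) - 3)^2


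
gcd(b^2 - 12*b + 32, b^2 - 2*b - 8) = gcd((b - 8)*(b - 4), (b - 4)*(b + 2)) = b - 4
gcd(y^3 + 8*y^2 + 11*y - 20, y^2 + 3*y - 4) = y^2 + 3*y - 4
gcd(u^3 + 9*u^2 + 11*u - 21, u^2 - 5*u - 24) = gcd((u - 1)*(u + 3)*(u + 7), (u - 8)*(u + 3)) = u + 3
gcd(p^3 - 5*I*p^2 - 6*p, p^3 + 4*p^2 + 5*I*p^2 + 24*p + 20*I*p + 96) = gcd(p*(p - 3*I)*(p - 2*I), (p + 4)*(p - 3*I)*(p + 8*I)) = p - 3*I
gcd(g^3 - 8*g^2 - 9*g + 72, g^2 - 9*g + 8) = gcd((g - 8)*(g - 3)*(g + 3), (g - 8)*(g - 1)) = g - 8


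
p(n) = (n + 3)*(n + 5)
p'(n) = 2*n + 8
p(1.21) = 26.14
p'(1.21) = 10.42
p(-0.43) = 11.74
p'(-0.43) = 7.14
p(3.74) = 58.91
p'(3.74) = 15.48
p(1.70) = 31.49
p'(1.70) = 11.40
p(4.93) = 78.74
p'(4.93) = 17.86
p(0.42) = 18.54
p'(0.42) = 8.84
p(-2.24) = 2.10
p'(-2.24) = 3.52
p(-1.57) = 4.90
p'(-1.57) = 4.86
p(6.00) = 99.00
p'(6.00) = 20.00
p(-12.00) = 63.00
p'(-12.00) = -16.00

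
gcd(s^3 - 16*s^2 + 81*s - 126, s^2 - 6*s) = s - 6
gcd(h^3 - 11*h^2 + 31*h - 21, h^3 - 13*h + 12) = h^2 - 4*h + 3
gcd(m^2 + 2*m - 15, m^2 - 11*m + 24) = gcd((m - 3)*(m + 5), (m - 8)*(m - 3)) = m - 3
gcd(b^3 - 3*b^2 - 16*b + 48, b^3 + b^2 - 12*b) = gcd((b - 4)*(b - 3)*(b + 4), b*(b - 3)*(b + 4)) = b^2 + b - 12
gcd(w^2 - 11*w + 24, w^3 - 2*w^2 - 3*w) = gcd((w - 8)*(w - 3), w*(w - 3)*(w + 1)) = w - 3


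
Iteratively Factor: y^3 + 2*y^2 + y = (y + 1)*(y^2 + y) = (y + 1)^2*(y)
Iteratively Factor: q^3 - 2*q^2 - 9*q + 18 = (q - 2)*(q^2 - 9) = (q - 3)*(q - 2)*(q + 3)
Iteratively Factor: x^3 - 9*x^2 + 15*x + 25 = (x - 5)*(x^2 - 4*x - 5) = (x - 5)*(x + 1)*(x - 5)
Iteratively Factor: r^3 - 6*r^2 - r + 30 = (r + 2)*(r^2 - 8*r + 15) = (r - 5)*(r + 2)*(r - 3)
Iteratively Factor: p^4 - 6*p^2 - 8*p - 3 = (p + 1)*(p^3 - p^2 - 5*p - 3) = (p + 1)^2*(p^2 - 2*p - 3) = (p - 3)*(p + 1)^2*(p + 1)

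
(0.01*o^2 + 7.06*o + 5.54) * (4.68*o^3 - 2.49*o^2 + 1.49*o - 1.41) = 0.0468*o^5 + 33.0159*o^4 + 8.3627*o^3 - 3.2893*o^2 - 1.7*o - 7.8114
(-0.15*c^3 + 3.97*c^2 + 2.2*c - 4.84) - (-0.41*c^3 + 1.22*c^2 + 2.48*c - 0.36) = 0.26*c^3 + 2.75*c^2 - 0.28*c - 4.48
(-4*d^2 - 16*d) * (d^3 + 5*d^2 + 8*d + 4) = -4*d^5 - 36*d^4 - 112*d^3 - 144*d^2 - 64*d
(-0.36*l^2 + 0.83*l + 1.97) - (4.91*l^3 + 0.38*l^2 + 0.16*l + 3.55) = -4.91*l^3 - 0.74*l^2 + 0.67*l - 1.58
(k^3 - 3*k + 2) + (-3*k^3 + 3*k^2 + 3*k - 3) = -2*k^3 + 3*k^2 - 1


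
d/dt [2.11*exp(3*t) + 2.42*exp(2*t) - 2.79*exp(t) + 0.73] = (6.33*exp(2*t) + 4.84*exp(t) - 2.79)*exp(t)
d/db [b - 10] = 1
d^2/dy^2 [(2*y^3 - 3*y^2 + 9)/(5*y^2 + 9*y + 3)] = 6*(89*y^3 + 324*y^2 + 423*y + 189)/(125*y^6 + 675*y^5 + 1440*y^4 + 1539*y^3 + 864*y^2 + 243*y + 27)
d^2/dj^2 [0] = 0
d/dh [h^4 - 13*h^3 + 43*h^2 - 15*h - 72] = 4*h^3 - 39*h^2 + 86*h - 15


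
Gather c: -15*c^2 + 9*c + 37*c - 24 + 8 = -15*c^2 + 46*c - 16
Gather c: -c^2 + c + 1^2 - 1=-c^2 + c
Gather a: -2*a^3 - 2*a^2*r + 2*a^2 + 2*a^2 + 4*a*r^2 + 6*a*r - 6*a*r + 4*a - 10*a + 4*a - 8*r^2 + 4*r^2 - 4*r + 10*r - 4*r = -2*a^3 + a^2*(4 - 2*r) + a*(4*r^2 - 2) - 4*r^2 + 2*r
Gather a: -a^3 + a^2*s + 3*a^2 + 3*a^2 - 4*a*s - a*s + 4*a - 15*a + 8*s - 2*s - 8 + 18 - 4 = -a^3 + a^2*(s + 6) + a*(-5*s - 11) + 6*s + 6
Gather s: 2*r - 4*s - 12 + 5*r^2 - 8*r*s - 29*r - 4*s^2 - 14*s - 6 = 5*r^2 - 27*r - 4*s^2 + s*(-8*r - 18) - 18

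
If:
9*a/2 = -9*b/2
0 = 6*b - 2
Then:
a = -1/3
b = 1/3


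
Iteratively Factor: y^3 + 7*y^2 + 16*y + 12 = (y + 3)*(y^2 + 4*y + 4) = (y + 2)*(y + 3)*(y + 2)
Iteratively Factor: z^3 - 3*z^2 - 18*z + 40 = (z - 2)*(z^2 - z - 20) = (z - 5)*(z - 2)*(z + 4)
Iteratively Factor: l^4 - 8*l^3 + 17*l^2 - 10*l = (l)*(l^3 - 8*l^2 + 17*l - 10) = l*(l - 5)*(l^2 - 3*l + 2) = l*(l - 5)*(l - 1)*(l - 2)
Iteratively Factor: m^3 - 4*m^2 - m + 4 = (m - 1)*(m^2 - 3*m - 4) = (m - 4)*(m - 1)*(m + 1)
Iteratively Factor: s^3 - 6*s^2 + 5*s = (s - 1)*(s^2 - 5*s) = (s - 5)*(s - 1)*(s)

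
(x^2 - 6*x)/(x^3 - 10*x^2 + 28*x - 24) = x/(x^2 - 4*x + 4)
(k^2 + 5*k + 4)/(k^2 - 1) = (k + 4)/(k - 1)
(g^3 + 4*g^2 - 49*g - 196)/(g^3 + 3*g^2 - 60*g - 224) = (g - 7)/(g - 8)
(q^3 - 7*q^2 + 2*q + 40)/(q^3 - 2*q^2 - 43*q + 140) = (q + 2)/(q + 7)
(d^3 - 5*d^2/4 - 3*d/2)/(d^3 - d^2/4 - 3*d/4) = (d - 2)/(d - 1)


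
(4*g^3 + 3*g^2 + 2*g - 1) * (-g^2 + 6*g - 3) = -4*g^5 + 21*g^4 + 4*g^3 + 4*g^2 - 12*g + 3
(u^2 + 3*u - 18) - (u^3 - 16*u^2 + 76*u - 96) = -u^3 + 17*u^2 - 73*u + 78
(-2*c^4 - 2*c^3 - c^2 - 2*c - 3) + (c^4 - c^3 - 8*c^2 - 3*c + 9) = -c^4 - 3*c^3 - 9*c^2 - 5*c + 6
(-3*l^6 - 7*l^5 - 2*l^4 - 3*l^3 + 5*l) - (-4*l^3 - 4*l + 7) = -3*l^6 - 7*l^5 - 2*l^4 + l^3 + 9*l - 7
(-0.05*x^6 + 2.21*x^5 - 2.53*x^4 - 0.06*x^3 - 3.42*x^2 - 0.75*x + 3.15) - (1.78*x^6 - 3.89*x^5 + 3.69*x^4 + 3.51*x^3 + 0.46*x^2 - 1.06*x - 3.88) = -1.83*x^6 + 6.1*x^5 - 6.22*x^4 - 3.57*x^3 - 3.88*x^2 + 0.31*x + 7.03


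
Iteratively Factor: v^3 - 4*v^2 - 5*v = (v - 5)*(v^2 + v) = v*(v - 5)*(v + 1)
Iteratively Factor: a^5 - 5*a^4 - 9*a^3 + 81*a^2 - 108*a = (a - 3)*(a^4 - 2*a^3 - 15*a^2 + 36*a) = (a - 3)*(a + 4)*(a^3 - 6*a^2 + 9*a) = (a - 3)^2*(a + 4)*(a^2 - 3*a) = a*(a - 3)^2*(a + 4)*(a - 3)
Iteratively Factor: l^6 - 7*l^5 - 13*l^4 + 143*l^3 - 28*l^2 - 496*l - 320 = (l - 4)*(l^5 - 3*l^4 - 25*l^3 + 43*l^2 + 144*l + 80) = (l - 4)*(l + 1)*(l^4 - 4*l^3 - 21*l^2 + 64*l + 80) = (l - 4)^2*(l + 1)*(l^3 - 21*l - 20) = (l - 5)*(l - 4)^2*(l + 1)*(l^2 + 5*l + 4) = (l - 5)*(l - 4)^2*(l + 1)*(l + 4)*(l + 1)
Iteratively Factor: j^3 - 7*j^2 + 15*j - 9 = (j - 3)*(j^2 - 4*j + 3) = (j - 3)*(j - 1)*(j - 3)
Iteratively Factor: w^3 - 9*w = (w + 3)*(w^2 - 3*w) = (w - 3)*(w + 3)*(w)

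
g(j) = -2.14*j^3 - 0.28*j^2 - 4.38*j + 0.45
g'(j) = -6.42*j^2 - 0.56*j - 4.38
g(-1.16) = 8.49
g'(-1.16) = -12.37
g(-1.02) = 6.90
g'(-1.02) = -10.49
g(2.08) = -29.13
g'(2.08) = -33.32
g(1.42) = -12.46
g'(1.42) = -18.12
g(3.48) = -108.37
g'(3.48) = -84.08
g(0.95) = -5.80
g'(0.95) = -10.71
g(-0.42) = 2.40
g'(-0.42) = -5.28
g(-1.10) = 7.78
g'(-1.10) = -11.53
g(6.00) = -498.15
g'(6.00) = -238.86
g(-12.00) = 3710.61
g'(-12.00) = -922.14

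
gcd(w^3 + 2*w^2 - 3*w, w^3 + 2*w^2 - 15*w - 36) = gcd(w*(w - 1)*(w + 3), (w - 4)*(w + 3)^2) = w + 3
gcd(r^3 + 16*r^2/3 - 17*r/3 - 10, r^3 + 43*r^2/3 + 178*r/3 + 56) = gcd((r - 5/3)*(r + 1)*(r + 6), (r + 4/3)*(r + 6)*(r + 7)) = r + 6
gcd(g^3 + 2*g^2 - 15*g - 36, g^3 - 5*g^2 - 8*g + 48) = g^2 - g - 12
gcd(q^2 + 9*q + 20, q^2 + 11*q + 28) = q + 4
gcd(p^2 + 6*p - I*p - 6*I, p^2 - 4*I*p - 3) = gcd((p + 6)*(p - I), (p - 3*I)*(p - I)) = p - I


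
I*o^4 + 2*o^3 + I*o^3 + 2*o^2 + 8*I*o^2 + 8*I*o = o*(o - 4*I)*(o + 2*I)*(I*o + I)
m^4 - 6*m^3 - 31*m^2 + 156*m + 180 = (m - 6)^2*(m + 1)*(m + 5)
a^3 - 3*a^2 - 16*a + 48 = (a - 4)*(a - 3)*(a + 4)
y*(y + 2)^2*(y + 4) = y^4 + 8*y^3 + 20*y^2 + 16*y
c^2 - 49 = (c - 7)*(c + 7)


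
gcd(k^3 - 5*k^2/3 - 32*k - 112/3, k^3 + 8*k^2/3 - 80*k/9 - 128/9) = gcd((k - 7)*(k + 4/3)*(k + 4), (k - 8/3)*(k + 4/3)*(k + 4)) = k^2 + 16*k/3 + 16/3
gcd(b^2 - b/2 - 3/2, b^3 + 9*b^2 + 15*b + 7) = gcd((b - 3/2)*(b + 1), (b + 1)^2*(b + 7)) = b + 1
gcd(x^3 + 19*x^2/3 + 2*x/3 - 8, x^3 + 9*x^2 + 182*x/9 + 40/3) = x^2 + 22*x/3 + 8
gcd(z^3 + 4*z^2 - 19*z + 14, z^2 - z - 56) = z + 7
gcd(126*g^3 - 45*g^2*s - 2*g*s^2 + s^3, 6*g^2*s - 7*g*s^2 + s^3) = -6*g + s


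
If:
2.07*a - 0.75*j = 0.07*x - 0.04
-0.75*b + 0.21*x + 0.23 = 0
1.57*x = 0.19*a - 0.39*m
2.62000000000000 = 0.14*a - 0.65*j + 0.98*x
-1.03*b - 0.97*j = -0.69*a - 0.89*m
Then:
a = -1.32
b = 0.43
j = -3.64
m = -2.44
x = 0.45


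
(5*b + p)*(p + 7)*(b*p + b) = 5*b^2*p^2 + 40*b^2*p + 35*b^2 + b*p^3 + 8*b*p^2 + 7*b*p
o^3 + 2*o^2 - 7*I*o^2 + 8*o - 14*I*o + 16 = (o + 2)*(o - 8*I)*(o + I)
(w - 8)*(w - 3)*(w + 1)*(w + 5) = w^4 - 5*w^3 - 37*w^2 + 89*w + 120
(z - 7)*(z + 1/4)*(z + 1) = z^3 - 23*z^2/4 - 17*z/2 - 7/4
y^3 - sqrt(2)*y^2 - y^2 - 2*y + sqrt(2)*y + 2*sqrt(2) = (y - 2)*(y + 1)*(y - sqrt(2))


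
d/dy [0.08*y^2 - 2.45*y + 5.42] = 0.16*y - 2.45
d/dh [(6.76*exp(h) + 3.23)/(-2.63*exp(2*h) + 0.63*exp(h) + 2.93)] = (17.7788*exp(2*h) + 16.9898*exp(h) + 17.7719)*exp(h)/(6.9169*exp(4*h) - 3.3138*exp(3*h) - 15.0149*exp(2*h) + 3.6918*exp(h) + 8.5849)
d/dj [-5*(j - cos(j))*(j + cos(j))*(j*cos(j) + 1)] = 5*j^3*sin(j) - 15*j^2*cos(j) - 15*j*sin(j)*cos(j)^2 - 10*j - 5*sin(2*j) + 5*cos(j)^3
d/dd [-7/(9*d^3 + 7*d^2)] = 7*(27*d + 14)/(d^3*(9*d + 7)^2)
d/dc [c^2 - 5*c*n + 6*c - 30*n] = 2*c - 5*n + 6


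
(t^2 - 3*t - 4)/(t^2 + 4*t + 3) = (t - 4)/(t + 3)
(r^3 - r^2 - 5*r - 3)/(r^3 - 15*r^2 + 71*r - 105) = (r^2 + 2*r + 1)/(r^2 - 12*r + 35)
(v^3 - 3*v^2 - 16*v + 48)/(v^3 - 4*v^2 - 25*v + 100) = (v^2 + v - 12)/(v^2 - 25)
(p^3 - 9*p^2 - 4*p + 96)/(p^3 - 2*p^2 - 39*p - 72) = (p - 4)/(p + 3)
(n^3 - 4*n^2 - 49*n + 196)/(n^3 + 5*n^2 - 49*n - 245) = (n - 4)/(n + 5)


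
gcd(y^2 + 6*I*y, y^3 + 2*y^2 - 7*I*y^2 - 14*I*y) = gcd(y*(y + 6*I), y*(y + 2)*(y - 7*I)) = y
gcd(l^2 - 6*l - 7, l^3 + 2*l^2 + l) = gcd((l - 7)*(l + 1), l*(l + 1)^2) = l + 1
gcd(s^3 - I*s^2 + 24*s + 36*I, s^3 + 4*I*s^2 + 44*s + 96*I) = s^2 - 4*I*s + 12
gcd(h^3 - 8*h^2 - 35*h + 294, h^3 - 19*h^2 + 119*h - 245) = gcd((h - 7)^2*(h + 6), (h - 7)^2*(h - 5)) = h^2 - 14*h + 49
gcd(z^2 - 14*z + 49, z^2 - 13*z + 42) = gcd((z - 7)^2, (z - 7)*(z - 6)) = z - 7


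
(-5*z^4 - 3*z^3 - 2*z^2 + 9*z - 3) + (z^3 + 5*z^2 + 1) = -5*z^4 - 2*z^3 + 3*z^2 + 9*z - 2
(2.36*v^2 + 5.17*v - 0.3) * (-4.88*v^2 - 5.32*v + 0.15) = -11.5168*v^4 - 37.7848*v^3 - 25.6864*v^2 + 2.3715*v - 0.045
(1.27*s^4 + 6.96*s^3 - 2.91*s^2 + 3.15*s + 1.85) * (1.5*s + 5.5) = 1.905*s^5 + 17.425*s^4 + 33.915*s^3 - 11.28*s^2 + 20.1*s + 10.175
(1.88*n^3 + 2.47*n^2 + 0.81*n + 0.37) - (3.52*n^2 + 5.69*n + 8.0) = 1.88*n^3 - 1.05*n^2 - 4.88*n - 7.63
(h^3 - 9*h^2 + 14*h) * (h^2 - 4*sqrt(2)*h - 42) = h^5 - 9*h^4 - 4*sqrt(2)*h^4 - 28*h^3 + 36*sqrt(2)*h^3 - 56*sqrt(2)*h^2 + 378*h^2 - 588*h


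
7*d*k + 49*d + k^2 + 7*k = (7*d + k)*(k + 7)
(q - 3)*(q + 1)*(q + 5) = q^3 + 3*q^2 - 13*q - 15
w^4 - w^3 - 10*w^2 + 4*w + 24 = (w - 3)*(w - 2)*(w + 2)^2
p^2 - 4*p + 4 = (p - 2)^2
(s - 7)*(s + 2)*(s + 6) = s^3 + s^2 - 44*s - 84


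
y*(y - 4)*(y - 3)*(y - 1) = y^4 - 8*y^3 + 19*y^2 - 12*y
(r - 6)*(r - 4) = r^2 - 10*r + 24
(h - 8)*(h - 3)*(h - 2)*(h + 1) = h^4 - 12*h^3 + 33*h^2 - 2*h - 48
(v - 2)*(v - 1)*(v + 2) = v^3 - v^2 - 4*v + 4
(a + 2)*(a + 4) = a^2 + 6*a + 8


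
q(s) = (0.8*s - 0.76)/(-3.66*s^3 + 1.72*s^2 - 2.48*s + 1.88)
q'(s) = (0.8*s - 0.76)*(10.98*s^2 - 3.44*s + 2.48)/(-3.66*s^3 + 1.72*s^2 - 2.48*s + 1.88)^2 + 0.8/(-3.66*s^3 + 1.72*s^2 - 2.48*s + 1.88) = (5.856*s^3 - 9.7208*s^2 + 2.6144*s - 0.3808)/(13.3956*s^6 - 12.5904*s^5 + 21.112*s^4 - 22.2928*s^3 + 12.6176*s^2 - 9.3248*s + 3.5344)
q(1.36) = -0.04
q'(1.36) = -0.00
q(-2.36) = -0.04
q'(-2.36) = -0.03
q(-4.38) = -0.01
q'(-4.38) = -0.01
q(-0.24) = -0.36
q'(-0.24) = -0.24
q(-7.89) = -0.00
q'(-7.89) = -0.00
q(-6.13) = -0.01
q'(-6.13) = -0.00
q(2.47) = -0.02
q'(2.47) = 0.01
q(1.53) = -0.04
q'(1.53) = 0.02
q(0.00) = -0.40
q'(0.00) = -0.11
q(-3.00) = -0.03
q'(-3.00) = -0.02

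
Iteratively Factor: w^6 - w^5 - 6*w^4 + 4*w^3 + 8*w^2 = (w + 2)*(w^5 - 3*w^4 + 4*w^2) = (w - 2)*(w + 2)*(w^4 - w^3 - 2*w^2) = w*(w - 2)*(w + 2)*(w^3 - w^2 - 2*w) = w*(w - 2)^2*(w + 2)*(w^2 + w) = w*(w - 2)^2*(w + 1)*(w + 2)*(w)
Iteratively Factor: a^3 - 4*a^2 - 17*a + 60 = (a - 3)*(a^2 - a - 20) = (a - 5)*(a - 3)*(a + 4)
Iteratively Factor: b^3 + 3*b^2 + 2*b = (b + 2)*(b^2 + b) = (b + 1)*(b + 2)*(b)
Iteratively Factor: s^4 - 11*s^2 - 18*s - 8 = (s + 1)*(s^3 - s^2 - 10*s - 8) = (s - 4)*(s + 1)*(s^2 + 3*s + 2) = (s - 4)*(s + 1)^2*(s + 2)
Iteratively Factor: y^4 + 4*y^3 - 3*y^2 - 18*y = (y + 3)*(y^3 + y^2 - 6*y) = y*(y + 3)*(y^2 + y - 6) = y*(y + 3)^2*(y - 2)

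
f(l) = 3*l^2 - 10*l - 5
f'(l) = 6*l - 10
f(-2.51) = 39.00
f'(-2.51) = -25.06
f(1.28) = -12.88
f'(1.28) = -2.32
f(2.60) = -10.72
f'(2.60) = 5.60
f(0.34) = -8.05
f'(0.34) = -7.96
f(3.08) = -7.34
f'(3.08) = 8.48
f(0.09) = -5.88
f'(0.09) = -9.46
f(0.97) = -11.88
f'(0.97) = -4.18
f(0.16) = -6.52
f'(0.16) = -9.04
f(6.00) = 43.00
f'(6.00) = 26.00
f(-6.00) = 163.00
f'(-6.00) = -46.00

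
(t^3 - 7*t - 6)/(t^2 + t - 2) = (t^2 - 2*t - 3)/(t - 1)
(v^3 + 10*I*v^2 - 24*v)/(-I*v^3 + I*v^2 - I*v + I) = v*(I*v^2 - 10*v - 24*I)/(v^3 - v^2 + v - 1)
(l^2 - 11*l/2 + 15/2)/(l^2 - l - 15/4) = 2*(l - 3)/(2*l + 3)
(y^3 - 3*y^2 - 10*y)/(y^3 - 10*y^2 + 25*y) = (y + 2)/(y - 5)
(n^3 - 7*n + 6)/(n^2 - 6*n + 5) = (n^2 + n - 6)/(n - 5)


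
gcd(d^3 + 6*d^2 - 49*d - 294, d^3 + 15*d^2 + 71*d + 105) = d + 7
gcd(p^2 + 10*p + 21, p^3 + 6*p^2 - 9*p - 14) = p + 7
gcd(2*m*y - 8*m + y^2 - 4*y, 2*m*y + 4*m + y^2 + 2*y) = 2*m + y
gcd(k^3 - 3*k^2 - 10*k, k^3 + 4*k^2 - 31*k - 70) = k^2 - 3*k - 10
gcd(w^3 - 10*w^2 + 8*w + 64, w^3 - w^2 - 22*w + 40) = w - 4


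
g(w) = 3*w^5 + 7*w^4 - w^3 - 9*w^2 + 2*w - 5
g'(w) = 15*w^4 + 28*w^3 - 3*w^2 - 18*w + 2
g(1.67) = 62.00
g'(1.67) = 210.65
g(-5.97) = -13983.62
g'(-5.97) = 13098.91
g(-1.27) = -11.71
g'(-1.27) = 1.69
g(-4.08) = -1547.08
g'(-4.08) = 2280.36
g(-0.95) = -10.78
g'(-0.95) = 4.60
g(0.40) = -5.49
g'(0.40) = -3.50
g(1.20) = 4.69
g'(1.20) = 55.57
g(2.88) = 978.21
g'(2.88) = 1626.09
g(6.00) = 31867.00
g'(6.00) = 25274.00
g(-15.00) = -1922435.00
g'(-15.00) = 664472.00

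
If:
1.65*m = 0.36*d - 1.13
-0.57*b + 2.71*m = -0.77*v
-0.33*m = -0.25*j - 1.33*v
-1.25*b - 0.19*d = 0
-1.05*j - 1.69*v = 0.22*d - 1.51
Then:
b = -0.46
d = 3.00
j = 1.18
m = -0.03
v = -0.23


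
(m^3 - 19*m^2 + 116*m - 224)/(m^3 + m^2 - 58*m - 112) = (m^2 - 11*m + 28)/(m^2 + 9*m + 14)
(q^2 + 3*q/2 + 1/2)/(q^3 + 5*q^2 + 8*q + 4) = (q + 1/2)/(q^2 + 4*q + 4)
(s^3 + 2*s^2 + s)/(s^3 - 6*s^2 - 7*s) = (s + 1)/(s - 7)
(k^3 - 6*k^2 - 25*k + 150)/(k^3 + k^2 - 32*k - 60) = (k - 5)/(k + 2)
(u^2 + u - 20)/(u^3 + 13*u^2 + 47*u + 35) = (u - 4)/(u^2 + 8*u + 7)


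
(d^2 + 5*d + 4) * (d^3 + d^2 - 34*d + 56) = d^5 + 6*d^4 - 25*d^3 - 110*d^2 + 144*d + 224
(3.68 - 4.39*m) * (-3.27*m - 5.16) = 14.3553*m^2 + 10.6188*m - 18.9888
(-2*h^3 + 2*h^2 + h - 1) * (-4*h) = 8*h^4 - 8*h^3 - 4*h^2 + 4*h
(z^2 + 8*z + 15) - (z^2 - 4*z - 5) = 12*z + 20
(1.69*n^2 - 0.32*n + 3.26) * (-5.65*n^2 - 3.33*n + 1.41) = -9.5485*n^4 - 3.8197*n^3 - 14.9705*n^2 - 11.307*n + 4.5966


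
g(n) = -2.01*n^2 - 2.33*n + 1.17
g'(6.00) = -26.45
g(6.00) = -85.17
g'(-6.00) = 21.79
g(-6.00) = -57.21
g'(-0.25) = -1.32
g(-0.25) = 1.63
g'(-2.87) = 9.21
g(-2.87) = -8.70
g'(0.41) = -3.98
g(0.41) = -0.12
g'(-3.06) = 9.97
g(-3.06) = -10.52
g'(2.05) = -10.57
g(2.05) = -12.05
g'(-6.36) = 23.24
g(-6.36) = -65.31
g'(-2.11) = 6.15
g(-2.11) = -2.86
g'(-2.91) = 9.37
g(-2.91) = -9.07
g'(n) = -4.02*n - 2.33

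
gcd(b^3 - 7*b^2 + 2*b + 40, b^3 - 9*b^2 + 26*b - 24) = b - 4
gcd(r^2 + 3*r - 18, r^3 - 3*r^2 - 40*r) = 1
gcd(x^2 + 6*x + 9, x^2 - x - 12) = x + 3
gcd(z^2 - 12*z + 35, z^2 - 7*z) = z - 7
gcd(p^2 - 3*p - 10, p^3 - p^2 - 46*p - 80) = p + 2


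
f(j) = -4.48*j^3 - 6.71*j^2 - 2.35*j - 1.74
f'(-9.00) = -970.21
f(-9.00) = 2741.82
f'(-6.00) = -405.67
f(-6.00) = 738.48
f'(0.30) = -7.59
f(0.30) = -3.17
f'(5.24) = -441.70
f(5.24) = -842.87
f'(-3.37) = -109.76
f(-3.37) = 101.44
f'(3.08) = -171.18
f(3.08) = -203.53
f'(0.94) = -26.84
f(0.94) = -13.60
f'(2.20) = -96.92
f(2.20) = -87.09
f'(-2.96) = -80.38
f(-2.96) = 62.61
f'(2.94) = -157.97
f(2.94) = -180.49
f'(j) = -13.44*j^2 - 13.42*j - 2.35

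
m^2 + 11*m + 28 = (m + 4)*(m + 7)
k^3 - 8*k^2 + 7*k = k*(k - 7)*(k - 1)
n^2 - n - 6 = (n - 3)*(n + 2)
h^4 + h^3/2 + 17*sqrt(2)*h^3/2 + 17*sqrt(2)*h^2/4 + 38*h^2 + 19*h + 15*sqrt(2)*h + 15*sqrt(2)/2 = (h + 1/2)*(h + sqrt(2)/2)*(h + 3*sqrt(2))*(h + 5*sqrt(2))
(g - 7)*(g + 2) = g^2 - 5*g - 14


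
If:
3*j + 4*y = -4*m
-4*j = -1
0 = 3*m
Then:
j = 1/4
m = 0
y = -3/16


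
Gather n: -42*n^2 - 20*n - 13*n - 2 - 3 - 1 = -42*n^2 - 33*n - 6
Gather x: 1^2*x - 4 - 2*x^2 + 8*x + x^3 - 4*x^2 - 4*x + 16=x^3 - 6*x^2 + 5*x + 12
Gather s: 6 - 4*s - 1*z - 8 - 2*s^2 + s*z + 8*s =-2*s^2 + s*(z + 4) - z - 2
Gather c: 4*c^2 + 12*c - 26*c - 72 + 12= 4*c^2 - 14*c - 60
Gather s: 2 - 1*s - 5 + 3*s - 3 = 2*s - 6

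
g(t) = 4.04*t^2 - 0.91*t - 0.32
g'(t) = 8.08*t - 0.91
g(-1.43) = 9.24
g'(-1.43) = -12.46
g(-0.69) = 2.23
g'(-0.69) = -6.49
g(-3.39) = 49.19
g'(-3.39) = -28.30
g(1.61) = 8.69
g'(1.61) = 12.10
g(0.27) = -0.27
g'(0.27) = 1.27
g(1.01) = 2.88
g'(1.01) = 7.25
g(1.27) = 5.04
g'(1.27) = 9.35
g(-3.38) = 48.91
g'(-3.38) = -28.22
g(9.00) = 318.73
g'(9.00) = 71.81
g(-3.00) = 38.77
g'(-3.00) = -25.15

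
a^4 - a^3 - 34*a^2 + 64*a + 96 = (a - 4)^2*(a + 1)*(a + 6)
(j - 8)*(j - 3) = j^2 - 11*j + 24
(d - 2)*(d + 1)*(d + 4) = d^3 + 3*d^2 - 6*d - 8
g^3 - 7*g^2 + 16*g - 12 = (g - 3)*(g - 2)^2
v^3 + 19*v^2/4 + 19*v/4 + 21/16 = (v + 1/2)*(v + 3/4)*(v + 7/2)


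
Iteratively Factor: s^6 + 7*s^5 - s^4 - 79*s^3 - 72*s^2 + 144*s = (s - 1)*(s^5 + 8*s^4 + 7*s^3 - 72*s^2 - 144*s) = (s - 3)*(s - 1)*(s^4 + 11*s^3 + 40*s^2 + 48*s) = (s - 3)*(s - 1)*(s + 4)*(s^3 + 7*s^2 + 12*s) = s*(s - 3)*(s - 1)*(s + 4)*(s^2 + 7*s + 12) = s*(s - 3)*(s - 1)*(s + 3)*(s + 4)*(s + 4)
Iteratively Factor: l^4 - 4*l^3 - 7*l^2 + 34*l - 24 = (l - 1)*(l^3 - 3*l^2 - 10*l + 24) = (l - 1)*(l + 3)*(l^2 - 6*l + 8) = (l - 4)*(l - 1)*(l + 3)*(l - 2)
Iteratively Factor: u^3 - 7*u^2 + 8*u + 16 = (u + 1)*(u^2 - 8*u + 16) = (u - 4)*(u + 1)*(u - 4)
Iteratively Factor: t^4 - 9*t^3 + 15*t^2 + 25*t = (t - 5)*(t^3 - 4*t^2 - 5*t) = (t - 5)*(t + 1)*(t^2 - 5*t) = (t - 5)^2*(t + 1)*(t)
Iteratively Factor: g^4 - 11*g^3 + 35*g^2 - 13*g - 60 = (g - 5)*(g^3 - 6*g^2 + 5*g + 12) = (g - 5)*(g - 4)*(g^2 - 2*g - 3) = (g - 5)*(g - 4)*(g + 1)*(g - 3)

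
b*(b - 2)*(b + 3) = b^3 + b^2 - 6*b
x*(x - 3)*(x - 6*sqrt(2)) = x^3 - 6*sqrt(2)*x^2 - 3*x^2 + 18*sqrt(2)*x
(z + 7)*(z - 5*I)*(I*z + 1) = I*z^3 + 6*z^2 + 7*I*z^2 + 42*z - 5*I*z - 35*I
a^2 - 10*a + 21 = (a - 7)*(a - 3)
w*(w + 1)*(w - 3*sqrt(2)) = w^3 - 3*sqrt(2)*w^2 + w^2 - 3*sqrt(2)*w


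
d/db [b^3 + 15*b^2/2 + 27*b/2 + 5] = 3*b^2 + 15*b + 27/2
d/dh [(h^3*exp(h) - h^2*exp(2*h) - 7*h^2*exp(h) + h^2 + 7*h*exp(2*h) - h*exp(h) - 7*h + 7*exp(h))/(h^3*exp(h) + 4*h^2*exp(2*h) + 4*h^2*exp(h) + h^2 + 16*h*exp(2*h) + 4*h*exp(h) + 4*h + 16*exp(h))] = (-5*h^3*exp(h) + 20*h^2*exp(h) + 11*h^2 + 158*h*exp(h) - 44*exp(2*h) - 140*exp(h))/(h^4 + 8*h^3*exp(h) + 8*h^3 + 16*h^2*exp(2*h) + 64*h^2*exp(h) + 16*h^2 + 128*h*exp(2*h) + 128*h*exp(h) + 256*exp(2*h))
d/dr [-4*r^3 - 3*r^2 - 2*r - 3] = -12*r^2 - 6*r - 2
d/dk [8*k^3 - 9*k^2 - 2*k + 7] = 24*k^2 - 18*k - 2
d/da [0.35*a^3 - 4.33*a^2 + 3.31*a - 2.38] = 1.05*a^2 - 8.66*a + 3.31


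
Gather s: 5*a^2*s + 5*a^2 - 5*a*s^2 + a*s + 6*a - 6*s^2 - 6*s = 5*a^2 + 6*a + s^2*(-5*a - 6) + s*(5*a^2 + a - 6)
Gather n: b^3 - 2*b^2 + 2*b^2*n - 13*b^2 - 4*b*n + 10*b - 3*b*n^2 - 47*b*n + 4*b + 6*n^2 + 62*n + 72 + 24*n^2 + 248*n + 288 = b^3 - 15*b^2 + 14*b + n^2*(30 - 3*b) + n*(2*b^2 - 51*b + 310) + 360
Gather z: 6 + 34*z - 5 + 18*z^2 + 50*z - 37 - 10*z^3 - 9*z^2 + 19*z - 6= -10*z^3 + 9*z^2 + 103*z - 42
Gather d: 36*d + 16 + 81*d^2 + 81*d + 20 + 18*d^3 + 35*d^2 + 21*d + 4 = 18*d^3 + 116*d^2 + 138*d + 40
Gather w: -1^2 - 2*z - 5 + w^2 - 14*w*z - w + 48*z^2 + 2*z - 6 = w^2 + w*(-14*z - 1) + 48*z^2 - 12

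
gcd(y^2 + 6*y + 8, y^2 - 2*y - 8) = y + 2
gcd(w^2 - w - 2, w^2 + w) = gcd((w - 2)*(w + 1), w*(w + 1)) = w + 1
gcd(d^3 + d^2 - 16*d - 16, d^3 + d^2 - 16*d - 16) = d^3 + d^2 - 16*d - 16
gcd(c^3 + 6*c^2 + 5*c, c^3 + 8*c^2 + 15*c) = c^2 + 5*c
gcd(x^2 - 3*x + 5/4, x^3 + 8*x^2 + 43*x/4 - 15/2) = x - 1/2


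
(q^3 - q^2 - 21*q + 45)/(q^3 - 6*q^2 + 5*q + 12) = (q^2 + 2*q - 15)/(q^2 - 3*q - 4)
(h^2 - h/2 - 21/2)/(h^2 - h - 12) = (h - 7/2)/(h - 4)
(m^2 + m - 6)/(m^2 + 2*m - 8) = (m + 3)/(m + 4)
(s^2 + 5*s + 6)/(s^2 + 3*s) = (s + 2)/s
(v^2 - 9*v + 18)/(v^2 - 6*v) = (v - 3)/v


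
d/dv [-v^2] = -2*v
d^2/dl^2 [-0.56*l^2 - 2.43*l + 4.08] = -1.12000000000000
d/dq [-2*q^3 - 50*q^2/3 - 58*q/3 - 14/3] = -6*q^2 - 100*q/3 - 58/3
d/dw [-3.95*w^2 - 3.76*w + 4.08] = -7.9*w - 3.76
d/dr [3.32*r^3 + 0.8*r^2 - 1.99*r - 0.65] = 9.96*r^2 + 1.6*r - 1.99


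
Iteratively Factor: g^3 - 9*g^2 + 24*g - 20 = (g - 2)*(g^2 - 7*g + 10) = (g - 5)*(g - 2)*(g - 2)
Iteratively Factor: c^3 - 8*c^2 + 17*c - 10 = (c - 2)*(c^2 - 6*c + 5) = (c - 2)*(c - 1)*(c - 5)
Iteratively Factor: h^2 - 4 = (h + 2)*(h - 2)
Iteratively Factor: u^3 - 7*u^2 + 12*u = (u - 3)*(u^2 - 4*u) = u*(u - 3)*(u - 4)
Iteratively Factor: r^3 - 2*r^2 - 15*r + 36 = (r - 3)*(r^2 + r - 12) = (r - 3)^2*(r + 4)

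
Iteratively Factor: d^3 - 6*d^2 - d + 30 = (d - 5)*(d^2 - d - 6) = (d - 5)*(d - 3)*(d + 2)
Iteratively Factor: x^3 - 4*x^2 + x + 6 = (x + 1)*(x^2 - 5*x + 6) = (x - 3)*(x + 1)*(x - 2)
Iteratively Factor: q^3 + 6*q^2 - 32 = (q + 4)*(q^2 + 2*q - 8) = (q + 4)^2*(q - 2)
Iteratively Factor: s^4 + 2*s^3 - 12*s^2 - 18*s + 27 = (s - 1)*(s^3 + 3*s^2 - 9*s - 27) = (s - 1)*(s + 3)*(s^2 - 9) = (s - 3)*(s - 1)*(s + 3)*(s + 3)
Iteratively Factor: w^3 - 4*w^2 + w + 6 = (w - 3)*(w^2 - w - 2) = (w - 3)*(w - 2)*(w + 1)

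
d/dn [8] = 0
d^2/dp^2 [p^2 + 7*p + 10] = 2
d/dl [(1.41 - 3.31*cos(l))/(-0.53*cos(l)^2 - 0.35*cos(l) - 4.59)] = (1.7543*cos(l)^2 - 1.4946*cos(l) - 15.6864)*sin(l)/(0.2809*cos(l)^4 + 0.371*cos(l)^3 + 4.9879*cos(l)^2 + 3.213*cos(l) + 21.0681)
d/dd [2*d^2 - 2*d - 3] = 4*d - 2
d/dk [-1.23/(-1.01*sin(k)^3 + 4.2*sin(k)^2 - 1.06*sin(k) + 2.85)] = (-3.7269*sin(k)^2 + 10.332*sin(k) - 1.3038)*cos(k)/(1.01*sin(k)^3 - 4.2*sin(k)^2 + 1.06*sin(k) - 2.85)^2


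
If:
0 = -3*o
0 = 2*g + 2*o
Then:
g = 0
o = 0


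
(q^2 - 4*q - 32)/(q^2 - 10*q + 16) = (q + 4)/(q - 2)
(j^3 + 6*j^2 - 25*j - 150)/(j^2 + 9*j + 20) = (j^2 + j - 30)/(j + 4)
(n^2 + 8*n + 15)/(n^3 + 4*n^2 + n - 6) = (n + 5)/(n^2 + n - 2)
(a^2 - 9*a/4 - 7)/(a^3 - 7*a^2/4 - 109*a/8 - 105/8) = 2*(a - 4)/(2*a^2 - 7*a - 15)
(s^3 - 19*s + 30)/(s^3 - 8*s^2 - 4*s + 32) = (s^2 + 2*s - 15)/(s^2 - 6*s - 16)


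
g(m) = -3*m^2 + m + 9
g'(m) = 1 - 6*m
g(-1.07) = 4.50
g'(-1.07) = 7.42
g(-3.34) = -27.81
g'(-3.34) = 21.04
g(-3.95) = -41.76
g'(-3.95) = 24.70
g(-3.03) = -21.57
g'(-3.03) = 19.18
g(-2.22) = -8.01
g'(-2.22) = 14.32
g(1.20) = 5.88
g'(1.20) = -6.20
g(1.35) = 4.88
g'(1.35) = -7.10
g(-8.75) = -229.44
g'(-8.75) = 53.50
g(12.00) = -411.00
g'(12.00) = -71.00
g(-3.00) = -21.00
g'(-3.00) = 19.00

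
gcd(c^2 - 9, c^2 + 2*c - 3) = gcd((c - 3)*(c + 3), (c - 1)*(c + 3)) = c + 3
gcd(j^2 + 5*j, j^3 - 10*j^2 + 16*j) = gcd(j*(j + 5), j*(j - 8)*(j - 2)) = j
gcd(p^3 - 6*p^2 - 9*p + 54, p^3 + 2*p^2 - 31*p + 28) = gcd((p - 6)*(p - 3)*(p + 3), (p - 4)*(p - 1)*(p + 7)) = 1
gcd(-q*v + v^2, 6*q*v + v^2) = v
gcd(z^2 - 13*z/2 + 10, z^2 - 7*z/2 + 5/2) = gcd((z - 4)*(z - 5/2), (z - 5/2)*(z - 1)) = z - 5/2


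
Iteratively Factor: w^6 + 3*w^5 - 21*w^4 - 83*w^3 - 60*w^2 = (w)*(w^5 + 3*w^4 - 21*w^3 - 83*w^2 - 60*w) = w^2*(w^4 + 3*w^3 - 21*w^2 - 83*w - 60) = w^2*(w - 5)*(w^3 + 8*w^2 + 19*w + 12) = w^2*(w - 5)*(w + 1)*(w^2 + 7*w + 12) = w^2*(w - 5)*(w + 1)*(w + 4)*(w + 3)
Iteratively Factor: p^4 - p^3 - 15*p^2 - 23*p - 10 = (p + 1)*(p^3 - 2*p^2 - 13*p - 10) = (p + 1)^2*(p^2 - 3*p - 10) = (p + 1)^2*(p + 2)*(p - 5)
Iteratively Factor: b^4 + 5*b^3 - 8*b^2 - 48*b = (b + 4)*(b^3 + b^2 - 12*b) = b*(b + 4)*(b^2 + b - 12) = b*(b + 4)^2*(b - 3)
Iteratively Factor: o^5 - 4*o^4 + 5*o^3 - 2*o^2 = (o - 2)*(o^4 - 2*o^3 + o^2) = (o - 2)*(o - 1)*(o^3 - o^2) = (o - 2)*(o - 1)^2*(o^2) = o*(o - 2)*(o - 1)^2*(o)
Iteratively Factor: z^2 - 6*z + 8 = (z - 4)*(z - 2)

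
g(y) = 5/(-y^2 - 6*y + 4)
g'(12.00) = 0.00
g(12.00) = -0.02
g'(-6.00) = -1.88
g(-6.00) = 1.25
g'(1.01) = 4.23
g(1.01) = -1.62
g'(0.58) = 1062.03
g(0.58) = 27.23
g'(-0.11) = 1.34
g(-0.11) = 1.08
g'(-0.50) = 0.55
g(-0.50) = 0.74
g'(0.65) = 350.94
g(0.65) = -15.50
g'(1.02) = 4.02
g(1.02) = -1.58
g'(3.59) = 0.07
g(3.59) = -0.16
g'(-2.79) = 0.01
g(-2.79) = 0.39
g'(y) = 5*(2*y + 6)/(-y^2 - 6*y + 4)^2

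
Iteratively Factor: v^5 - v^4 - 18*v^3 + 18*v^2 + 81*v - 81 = (v - 3)*(v^4 + 2*v^3 - 12*v^2 - 18*v + 27) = (v - 3)*(v - 1)*(v^3 + 3*v^2 - 9*v - 27) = (v - 3)^2*(v - 1)*(v^2 + 6*v + 9) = (v - 3)^2*(v - 1)*(v + 3)*(v + 3)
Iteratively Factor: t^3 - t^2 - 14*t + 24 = (t + 4)*(t^2 - 5*t + 6) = (t - 2)*(t + 4)*(t - 3)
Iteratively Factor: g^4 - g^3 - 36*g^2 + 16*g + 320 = (g + 4)*(g^3 - 5*g^2 - 16*g + 80) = (g - 4)*(g + 4)*(g^2 - g - 20) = (g - 4)*(g + 4)^2*(g - 5)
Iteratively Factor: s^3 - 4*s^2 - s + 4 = (s - 1)*(s^2 - 3*s - 4) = (s - 1)*(s + 1)*(s - 4)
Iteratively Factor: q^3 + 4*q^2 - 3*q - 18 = (q - 2)*(q^2 + 6*q + 9) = (q - 2)*(q + 3)*(q + 3)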